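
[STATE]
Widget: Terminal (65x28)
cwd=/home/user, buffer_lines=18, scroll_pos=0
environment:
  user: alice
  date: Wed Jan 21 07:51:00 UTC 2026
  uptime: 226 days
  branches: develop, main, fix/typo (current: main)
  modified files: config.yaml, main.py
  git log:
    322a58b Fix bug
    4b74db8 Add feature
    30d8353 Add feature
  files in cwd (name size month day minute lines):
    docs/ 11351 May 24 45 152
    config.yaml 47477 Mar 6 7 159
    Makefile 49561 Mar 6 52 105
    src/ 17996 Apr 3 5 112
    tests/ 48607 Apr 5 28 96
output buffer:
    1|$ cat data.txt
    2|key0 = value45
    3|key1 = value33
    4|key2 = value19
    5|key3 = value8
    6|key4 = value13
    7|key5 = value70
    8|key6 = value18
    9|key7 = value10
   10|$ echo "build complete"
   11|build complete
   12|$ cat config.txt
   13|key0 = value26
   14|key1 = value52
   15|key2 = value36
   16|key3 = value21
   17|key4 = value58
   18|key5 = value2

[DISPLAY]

$ cat data.txt                                                   
key0 = value45                                                   
key1 = value33                                                   
key2 = value19                                                   
key3 = value8                                                    
key4 = value13                                                   
key5 = value70                                                   
key6 = value18                                                   
key7 = value10                                                   
$ echo "build complete"                                          
build complete                                                   
$ cat config.txt                                                 
key0 = value26                                                   
key1 = value52                                                   
key2 = value36                                                   
key3 = value21                                                   
key4 = value58                                                   
key5 = value2                                                    
$ █                                                              
                                                                 
                                                                 
                                                                 
                                                                 
                                                                 
                                                                 
                                                                 
                                                                 
                                                                 


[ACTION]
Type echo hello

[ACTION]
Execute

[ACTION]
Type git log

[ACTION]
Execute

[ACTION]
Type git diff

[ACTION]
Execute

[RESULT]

key3 = value8                                                    
key4 = value13                                                   
key5 = value70                                                   
key6 = value18                                                   
key7 = value10                                                   
$ echo "build complete"                                          
build complete                                                   
$ cat config.txt                                                 
key0 = value26                                                   
key1 = value52                                                   
key2 = value36                                                   
key3 = value21                                                   
key4 = value58                                                   
key5 = value2                                                    
$ echo hello                                                     
hello                                                            
$ git log                                                        
322a58b Fix bug                                                  
4b74db8 Add feature                                              
30d8353 Add feature                                              
$ git diff                                                       
diff --git a/main.py b/main.py                                   
--- a/main.py                                                    
+++ b/main.py                                                    
@@ -1,3 +1,4 @@                                                  
+# updated                                                       
 import sys                                                      
$ █                                                              


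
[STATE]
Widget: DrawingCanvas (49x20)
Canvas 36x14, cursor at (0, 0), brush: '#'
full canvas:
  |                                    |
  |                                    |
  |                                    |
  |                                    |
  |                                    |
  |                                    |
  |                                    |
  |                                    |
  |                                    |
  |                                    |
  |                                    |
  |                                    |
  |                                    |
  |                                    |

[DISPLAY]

+                                                
                                                 
                                                 
                                                 
                                                 
                                                 
                                                 
                                                 
                                                 
                                                 
                                                 
                                                 
                                                 
                                                 
                                                 
                                                 
                                                 
                                                 
                                                 
                                                 


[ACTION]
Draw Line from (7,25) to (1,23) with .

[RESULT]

+                                                
                       .                         
                       .                         
                        .                        
                        .                        
                        .                        
                         .                       
                         .                       
                                                 
                                                 
                                                 
                                                 
                                                 
                                                 
                                                 
                                                 
                                                 
                                                 
                                                 
                                                 


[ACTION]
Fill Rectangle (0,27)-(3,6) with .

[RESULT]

+     ......................                     
      ......................                     
      ......................                     
      ......................                     
                        .                        
                        .                        
                         .                       
                         .                       
                                                 
                                                 
                                                 
                                                 
                                                 
                                                 
                                                 
                                                 
                                                 
                                                 
                                                 
                                                 


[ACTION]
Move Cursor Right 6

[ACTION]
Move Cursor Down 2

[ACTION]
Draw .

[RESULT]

      ......................                     
      ......................                     
      ......................                     
      ......................                     
                        .                        
                        .                        
                         .                       
                         .                       
                                                 
                                                 
                                                 
                                                 
                                                 
                                                 
                                                 
                                                 
                                                 
                                                 
                                                 
                                                 


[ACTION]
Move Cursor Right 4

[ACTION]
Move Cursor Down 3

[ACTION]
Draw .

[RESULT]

      ......................                     
      ......................                     
      ......................                     
      ......................                     
                        .                        
          .             .                        
                         .                       
                         .                       
                                                 
                                                 
                                                 
                                                 
                                                 
                                                 
                                                 
                                                 
                                                 
                                                 
                                                 
                                                 


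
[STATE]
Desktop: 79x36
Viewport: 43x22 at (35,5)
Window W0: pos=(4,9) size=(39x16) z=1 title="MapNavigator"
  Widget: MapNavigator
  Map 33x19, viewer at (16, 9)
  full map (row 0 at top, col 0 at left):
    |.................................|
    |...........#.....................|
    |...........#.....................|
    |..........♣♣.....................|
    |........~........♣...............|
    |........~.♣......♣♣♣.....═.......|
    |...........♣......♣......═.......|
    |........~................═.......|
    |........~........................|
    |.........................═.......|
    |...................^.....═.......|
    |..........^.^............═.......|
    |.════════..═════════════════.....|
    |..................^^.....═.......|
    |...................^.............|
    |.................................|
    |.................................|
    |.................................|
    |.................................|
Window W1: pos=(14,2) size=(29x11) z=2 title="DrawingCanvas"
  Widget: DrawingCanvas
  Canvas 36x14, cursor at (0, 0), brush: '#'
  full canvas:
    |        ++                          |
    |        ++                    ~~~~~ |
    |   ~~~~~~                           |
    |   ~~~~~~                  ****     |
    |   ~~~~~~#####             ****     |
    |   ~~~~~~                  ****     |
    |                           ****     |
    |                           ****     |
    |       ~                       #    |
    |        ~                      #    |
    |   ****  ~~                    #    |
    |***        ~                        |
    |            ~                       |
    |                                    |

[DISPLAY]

       ┃                                   
       ┃                                   
       ┃                                   
       ┃                                   
       ┃                                   
       ┃                                   
       ┃                                   
━━━━━━━┛                                   
.....  ┃                                   
.....  ┃                                   
.....  ┃                                   
.....  ┃                                   
.....  ┃                                   
.....  ┃                                   
.....  ┃                                   
.....  ┃                                   
.....  ┃                                   
.....  ┃                                   
.....  ┃                                   
━━━━━━━┛                                   
                                           
                                           


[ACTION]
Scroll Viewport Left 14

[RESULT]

  ++                 ┃                     
  ++                 ┃                     
~~~                  ┃                     
~~~                  ┃                     
~~~#####             ┃                     
~~~                  ┃                     
                     ┃                     
━━━━━━━━━━━━━━━━━━━━━┛                     
...♣...............  ┃                     
...♣♣♣.....═.......  ┃                     
....♣......═.......  ┃                     
...........═.......  ┃                     
...................  ┃                     
..@........═.......  ┃                     
.....^.....═.......  ┃                     
...........═.......  ┃                     
══════════════.....  ┃                     
....^^.....═.......  ┃                     
.....^.............  ┃                     
━━━━━━━━━━━━━━━━━━━━━┛                     
                                           
                                           


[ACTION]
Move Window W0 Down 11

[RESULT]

  ++                 ┃                     
  ++                 ┃                     
~~~                  ┃                     
~~~                  ┃                     
~~~#####             ┃                     
~~~                  ┃                     
                     ┃                     
━━━━━━━━━━━━━━━━━━━━━┛                     
                                           
                                           
                                           
                                           
                                           
                                           
                                           
━━━━━━━━━━━━━━━━━━━━━┓                     
                     ┃                     
─────────────────────┨                     
...................  ┃                     
...♣...............  ┃                     
...♣♣♣.....═.......  ┃                     
....♣......═.......  ┃                     


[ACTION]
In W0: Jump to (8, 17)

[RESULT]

  ++                 ┃                     
  ++                 ┃                     
~~~                  ┃                     
~~~                  ┃                     
~~~#####             ┃                     
~~~                  ┃                     
                     ┃                     
━━━━━━━━━━━━━━━━━━━━━┛                     
                                           
                                           
                                           
                                           
                                           
                                           
                                           
━━━━━━━━━━━━━━━━━━━━━┓                     
                     ┃                     
─────────────────────┨                     
....^.^............═.┃                     
═══..════════════════┃                     
............^^.....═.┃                     
.............^.......┃                     


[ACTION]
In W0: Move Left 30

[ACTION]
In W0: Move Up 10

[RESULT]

  ++                 ┃                     
  ++                 ┃                     
~~~                  ┃                     
~~~                  ┃                     
~~~#####             ┃                     
~~~                  ┃                     
                     ┃                     
━━━━━━━━━━━━━━━━━━━━━┛                     
                                           
                                           
                                           
                                           
                                           
                                           
                                           
━━━━━━━━━━━━━━━━━━━━━┓                     
                     ┃                     
─────────────────────┨                     
  ...........#.......┃                     
  ...........#.......┃                     
  ..........♣♣.......┃                     
  ........~........♣.┃                     


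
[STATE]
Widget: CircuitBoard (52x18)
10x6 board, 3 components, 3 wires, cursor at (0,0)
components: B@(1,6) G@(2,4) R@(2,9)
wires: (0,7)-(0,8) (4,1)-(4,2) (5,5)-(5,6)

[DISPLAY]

   0 1 2 3 4 5 6 7 8 9                              
0  [.]                          · ─ ·               
                                                    
1                           B                       
                                                    
2                   G                   R           
                                                    
3                                                   
                                                    
4       · ─ ·                                       
                                                    
5                       · ─ ·                       
Cursor: (0,0)                                       
                                                    
                                                    
                                                    
                                                    
                                                    


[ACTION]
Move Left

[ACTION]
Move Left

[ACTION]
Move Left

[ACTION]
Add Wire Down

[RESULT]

   0 1 2 3 4 5 6 7 8 9                              
0  [.]                          · ─ ·               
    │                                               
1   ·                       B                       
                                                    
2                   G                   R           
                                                    
3                                                   
                                                    
4       · ─ ·                                       
                                                    
5                       · ─ ·                       
Cursor: (0,0)                                       
                                                    
                                                    
                                                    
                                                    
                                                    


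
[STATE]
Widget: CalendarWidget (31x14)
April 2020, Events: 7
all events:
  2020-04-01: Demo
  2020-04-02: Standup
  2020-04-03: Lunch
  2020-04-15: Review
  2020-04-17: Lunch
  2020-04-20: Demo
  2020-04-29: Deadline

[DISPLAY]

           April 2020          
Mo Tu We Th Fr Sa Su           
       1*  2*  3*  4  5        
 6  7  8  9 10 11 12           
13 14 15* 16 17* 18 19         
20* 21 22 23 24 25 26          
27 28 29* 30                   
                               
                               
                               
                               
                               
                               
                               


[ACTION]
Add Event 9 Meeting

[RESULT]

           April 2020          
Mo Tu We Th Fr Sa Su           
       1*  2*  3*  4  5        
 6  7  8  9* 10 11 12          
13 14 15* 16 17* 18 19         
20* 21 22 23 24 25 26          
27 28 29* 30                   
                               
                               
                               
                               
                               
                               
                               


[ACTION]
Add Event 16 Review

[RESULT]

           April 2020          
Mo Tu We Th Fr Sa Su           
       1*  2*  3*  4  5        
 6  7  8  9* 10 11 12          
13 14 15* 16* 17* 18 19        
20* 21 22 23 24 25 26          
27 28 29* 30                   
                               
                               
                               
                               
                               
                               
                               


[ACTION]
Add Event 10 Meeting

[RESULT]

           April 2020          
Mo Tu We Th Fr Sa Su           
       1*  2*  3*  4  5        
 6  7  8  9* 10* 11 12         
13 14 15* 16* 17* 18 19        
20* 21 22 23 24 25 26          
27 28 29* 30                   
                               
                               
                               
                               
                               
                               
                               


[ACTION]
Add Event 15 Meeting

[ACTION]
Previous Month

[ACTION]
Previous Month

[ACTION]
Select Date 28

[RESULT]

         February 2020         
Mo Tu We Th Fr Sa Su           
                1  2           
 3  4  5  6  7  8  9           
10 11 12 13 14 15 16           
17 18 19 20 21 22 23           
24 25 26 27 [28] 29            
                               
                               
                               
                               
                               
                               
                               


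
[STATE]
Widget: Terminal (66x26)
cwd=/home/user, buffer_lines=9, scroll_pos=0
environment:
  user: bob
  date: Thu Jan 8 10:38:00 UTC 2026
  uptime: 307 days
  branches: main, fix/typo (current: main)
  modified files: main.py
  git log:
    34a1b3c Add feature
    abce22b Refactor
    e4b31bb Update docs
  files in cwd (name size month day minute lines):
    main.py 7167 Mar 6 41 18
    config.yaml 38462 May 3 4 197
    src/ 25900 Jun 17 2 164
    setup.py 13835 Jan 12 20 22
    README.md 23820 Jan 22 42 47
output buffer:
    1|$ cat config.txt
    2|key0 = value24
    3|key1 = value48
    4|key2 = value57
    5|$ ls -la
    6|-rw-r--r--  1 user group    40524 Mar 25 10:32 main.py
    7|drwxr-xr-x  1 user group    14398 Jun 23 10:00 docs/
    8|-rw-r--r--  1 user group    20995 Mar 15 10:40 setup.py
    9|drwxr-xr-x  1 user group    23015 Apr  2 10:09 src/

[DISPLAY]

$ cat config.txt                                                  
key0 = value24                                                    
key1 = value48                                                    
key2 = value57                                                    
$ ls -la                                                          
-rw-r--r--  1 user group    40524 Mar 25 10:32 main.py            
drwxr-xr-x  1 user group    14398 Jun 23 10:00 docs/              
-rw-r--r--  1 user group    20995 Mar 15 10:40 setup.py           
drwxr-xr-x  1 user group    23015 Apr  2 10:09 src/               
$ █                                                               
                                                                  
                                                                  
                                                                  
                                                                  
                                                                  
                                                                  
                                                                  
                                                                  
                                                                  
                                                                  
                                                                  
                                                                  
                                                                  
                                                                  
                                                                  
                                                                  


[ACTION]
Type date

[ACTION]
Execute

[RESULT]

$ cat config.txt                                                  
key0 = value24                                                    
key1 = value48                                                    
key2 = value57                                                    
$ ls -la                                                          
-rw-r--r--  1 user group    40524 Mar 25 10:32 main.py            
drwxr-xr-x  1 user group    14398 Jun 23 10:00 docs/              
-rw-r--r--  1 user group    20995 Mar 15 10:40 setup.py           
drwxr-xr-x  1 user group    23015 Apr  2 10:09 src/               
$ date                                                            
Thu Jan 8 10:38:00 UTC 2026                                       
$ █                                                               
                                                                  
                                                                  
                                                                  
                                                                  
                                                                  
                                                                  
                                                                  
                                                                  
                                                                  
                                                                  
                                                                  
                                                                  
                                                                  
                                                                  


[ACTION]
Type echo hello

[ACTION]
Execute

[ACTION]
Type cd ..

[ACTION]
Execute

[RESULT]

$ cat config.txt                                                  
key0 = value24                                                    
key1 = value48                                                    
key2 = value57                                                    
$ ls -la                                                          
-rw-r--r--  1 user group    40524 Mar 25 10:32 main.py            
drwxr-xr-x  1 user group    14398 Jun 23 10:00 docs/              
-rw-r--r--  1 user group    20995 Mar 15 10:40 setup.py           
drwxr-xr-x  1 user group    23015 Apr  2 10:09 src/               
$ date                                                            
Thu Jan 8 10:38:00 UTC 2026                                       
$ echo hello                                                      
hello                                                             
$ cd ..                                                           
                                                                  
$ █                                                               
                                                                  
                                                                  
                                                                  
                                                                  
                                                                  
                                                                  
                                                                  
                                                                  
                                                                  
                                                                  


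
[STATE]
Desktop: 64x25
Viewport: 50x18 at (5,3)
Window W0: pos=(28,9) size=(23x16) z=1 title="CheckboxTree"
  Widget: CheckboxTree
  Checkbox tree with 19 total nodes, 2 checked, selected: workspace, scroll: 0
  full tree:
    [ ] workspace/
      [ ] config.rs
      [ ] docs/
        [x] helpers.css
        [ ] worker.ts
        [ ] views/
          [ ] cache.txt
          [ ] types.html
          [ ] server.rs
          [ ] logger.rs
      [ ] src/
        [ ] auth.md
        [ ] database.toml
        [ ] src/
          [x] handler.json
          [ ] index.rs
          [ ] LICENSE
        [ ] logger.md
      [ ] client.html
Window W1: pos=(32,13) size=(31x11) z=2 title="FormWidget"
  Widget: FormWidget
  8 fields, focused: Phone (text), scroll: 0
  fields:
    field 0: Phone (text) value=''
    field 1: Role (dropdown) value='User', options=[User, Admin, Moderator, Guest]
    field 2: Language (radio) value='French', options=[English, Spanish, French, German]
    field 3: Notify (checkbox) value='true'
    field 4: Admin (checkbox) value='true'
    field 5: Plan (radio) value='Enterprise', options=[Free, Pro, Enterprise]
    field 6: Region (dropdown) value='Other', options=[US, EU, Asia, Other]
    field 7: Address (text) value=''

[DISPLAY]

                                                  
                                                  
                                                  
                                                  
                                                  
                                                  
                       ┏━━━━━━━━━━━━━━━━━━━━━┓    
                       ┃ CheckboxTree        ┃    
                       ┠─────────────────────┨    
                       ┃>[-] workspace/      ┃    
                       ┃   ┏━━━━━━━━━━━━━━━━━━━━━━
                       ┃   ┃ FormWidget           
                       ┃   ┠──────────────────────
                       ┃   ┃> Phone:      [       
                       ┃   ┃  Role:       [User   
                       ┃   ┃  Language:   ( ) Engl
                       ┃   ┃  Notify:     [x]     
                       ┃   ┃  Admin:      [x]     


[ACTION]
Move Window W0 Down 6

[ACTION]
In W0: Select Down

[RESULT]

                                                  
                                                  
                                                  
                                                  
                                                  
                                                  
                       ┏━━━━━━━━━━━━━━━━━━━━━┓    
                       ┃ CheckboxTree        ┃    
                       ┠─────────────────────┨    
                       ┃ [-] workspace/      ┃    
                       ┃>  ┏━━━━━━━━━━━━━━━━━━━━━━
                       ┃   ┃ FormWidget           
                       ┃   ┠──────────────────────
                       ┃   ┃> Phone:      [       
                       ┃   ┃  Role:       [User   
                       ┃   ┃  Language:   ( ) Engl
                       ┃   ┃  Notify:     [x]     
                       ┃   ┃  Admin:      [x]     


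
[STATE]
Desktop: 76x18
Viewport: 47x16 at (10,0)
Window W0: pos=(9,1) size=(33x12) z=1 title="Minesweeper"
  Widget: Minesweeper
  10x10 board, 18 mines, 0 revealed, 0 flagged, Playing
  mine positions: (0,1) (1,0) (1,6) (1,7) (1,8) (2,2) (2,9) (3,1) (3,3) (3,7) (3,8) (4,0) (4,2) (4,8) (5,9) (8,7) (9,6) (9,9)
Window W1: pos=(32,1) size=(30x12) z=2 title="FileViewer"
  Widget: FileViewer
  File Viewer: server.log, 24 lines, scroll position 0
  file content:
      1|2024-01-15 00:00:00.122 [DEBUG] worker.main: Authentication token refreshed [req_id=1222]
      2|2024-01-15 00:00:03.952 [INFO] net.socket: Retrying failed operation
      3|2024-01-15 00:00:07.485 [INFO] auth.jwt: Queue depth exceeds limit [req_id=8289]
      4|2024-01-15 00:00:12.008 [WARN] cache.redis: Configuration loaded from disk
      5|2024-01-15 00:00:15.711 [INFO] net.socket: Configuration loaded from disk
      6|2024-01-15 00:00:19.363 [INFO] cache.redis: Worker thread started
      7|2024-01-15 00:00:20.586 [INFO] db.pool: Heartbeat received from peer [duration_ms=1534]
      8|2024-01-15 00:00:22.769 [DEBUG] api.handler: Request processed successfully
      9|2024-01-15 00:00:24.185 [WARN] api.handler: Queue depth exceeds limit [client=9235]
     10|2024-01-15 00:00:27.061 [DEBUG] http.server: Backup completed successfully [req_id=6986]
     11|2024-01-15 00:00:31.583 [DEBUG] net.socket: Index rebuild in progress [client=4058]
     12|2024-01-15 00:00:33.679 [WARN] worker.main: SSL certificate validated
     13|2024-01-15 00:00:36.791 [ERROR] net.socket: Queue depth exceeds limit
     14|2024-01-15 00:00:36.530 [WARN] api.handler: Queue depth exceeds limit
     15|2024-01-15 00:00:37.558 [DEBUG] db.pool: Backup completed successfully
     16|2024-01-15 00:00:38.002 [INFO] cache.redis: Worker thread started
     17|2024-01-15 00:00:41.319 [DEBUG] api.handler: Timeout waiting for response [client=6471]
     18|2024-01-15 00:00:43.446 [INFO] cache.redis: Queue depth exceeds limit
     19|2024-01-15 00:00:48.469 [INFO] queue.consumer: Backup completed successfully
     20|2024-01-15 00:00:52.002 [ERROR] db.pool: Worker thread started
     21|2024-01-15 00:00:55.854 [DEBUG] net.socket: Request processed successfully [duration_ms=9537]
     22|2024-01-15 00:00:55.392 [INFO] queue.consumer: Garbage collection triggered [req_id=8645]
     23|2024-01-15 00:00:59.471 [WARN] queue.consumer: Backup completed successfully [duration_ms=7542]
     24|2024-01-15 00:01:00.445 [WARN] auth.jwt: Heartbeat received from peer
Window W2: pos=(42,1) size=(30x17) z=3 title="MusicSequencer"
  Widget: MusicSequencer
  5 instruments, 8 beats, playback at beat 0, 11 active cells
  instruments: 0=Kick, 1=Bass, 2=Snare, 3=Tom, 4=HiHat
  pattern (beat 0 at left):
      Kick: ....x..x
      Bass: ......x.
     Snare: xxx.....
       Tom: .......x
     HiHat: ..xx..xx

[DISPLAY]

                                               
━━━━━━━━━━━━━━━━━━━━━━┏━━━━━━━━━┏━━━━━━━━━━━━━━
 Minesweeper          ┃ FileView┃ MusicSequence
──────────────────────┠─────────┠──────────────
■■■■■■■■■■            ┃2024-01-1┃      ▼1234567
■■■■■■■■■■            ┃2024-01-1┃  Kick····█··█
■■■■■■■■■■            ┃2024-01-1┃  Bass······█·
■■■■■■■■■■            ┃2024-01-1┃ Snare███·····
■■■■■■■■■■            ┃2024-01-1┃   Tom·······█
■■■■■■■■■■            ┃2024-01-1┃ HiHat··██··██
■■■■■■■■■■            ┃2024-01-1┃              
■■■■■■■■■■            ┃2024-01-1┃              
━━━━━━━━━━━━━━━━━━━━━━┗━━━━━━━━━┃              
                                ┃              
                                ┃              
                                ┃              


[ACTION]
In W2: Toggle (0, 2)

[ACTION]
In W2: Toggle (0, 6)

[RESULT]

                                               
━━━━━━━━━━━━━━━━━━━━━━┏━━━━━━━━━┏━━━━━━━━━━━━━━
 Minesweeper          ┃ FileView┃ MusicSequence
──────────────────────┠─────────┠──────────────
■■■■■■■■■■            ┃2024-01-1┃      ▼1234567
■■■■■■■■■■            ┃2024-01-1┃  Kick··█·█·██
■■■■■■■■■■            ┃2024-01-1┃  Bass······█·
■■■■■■■■■■            ┃2024-01-1┃ Snare███·····
■■■■■■■■■■            ┃2024-01-1┃   Tom·······█
■■■■■■■■■■            ┃2024-01-1┃ HiHat··██··██
■■■■■■■■■■            ┃2024-01-1┃              
■■■■■■■■■■            ┃2024-01-1┃              
━━━━━━━━━━━━━━━━━━━━━━┗━━━━━━━━━┃              
                                ┃              
                                ┃              
                                ┃              


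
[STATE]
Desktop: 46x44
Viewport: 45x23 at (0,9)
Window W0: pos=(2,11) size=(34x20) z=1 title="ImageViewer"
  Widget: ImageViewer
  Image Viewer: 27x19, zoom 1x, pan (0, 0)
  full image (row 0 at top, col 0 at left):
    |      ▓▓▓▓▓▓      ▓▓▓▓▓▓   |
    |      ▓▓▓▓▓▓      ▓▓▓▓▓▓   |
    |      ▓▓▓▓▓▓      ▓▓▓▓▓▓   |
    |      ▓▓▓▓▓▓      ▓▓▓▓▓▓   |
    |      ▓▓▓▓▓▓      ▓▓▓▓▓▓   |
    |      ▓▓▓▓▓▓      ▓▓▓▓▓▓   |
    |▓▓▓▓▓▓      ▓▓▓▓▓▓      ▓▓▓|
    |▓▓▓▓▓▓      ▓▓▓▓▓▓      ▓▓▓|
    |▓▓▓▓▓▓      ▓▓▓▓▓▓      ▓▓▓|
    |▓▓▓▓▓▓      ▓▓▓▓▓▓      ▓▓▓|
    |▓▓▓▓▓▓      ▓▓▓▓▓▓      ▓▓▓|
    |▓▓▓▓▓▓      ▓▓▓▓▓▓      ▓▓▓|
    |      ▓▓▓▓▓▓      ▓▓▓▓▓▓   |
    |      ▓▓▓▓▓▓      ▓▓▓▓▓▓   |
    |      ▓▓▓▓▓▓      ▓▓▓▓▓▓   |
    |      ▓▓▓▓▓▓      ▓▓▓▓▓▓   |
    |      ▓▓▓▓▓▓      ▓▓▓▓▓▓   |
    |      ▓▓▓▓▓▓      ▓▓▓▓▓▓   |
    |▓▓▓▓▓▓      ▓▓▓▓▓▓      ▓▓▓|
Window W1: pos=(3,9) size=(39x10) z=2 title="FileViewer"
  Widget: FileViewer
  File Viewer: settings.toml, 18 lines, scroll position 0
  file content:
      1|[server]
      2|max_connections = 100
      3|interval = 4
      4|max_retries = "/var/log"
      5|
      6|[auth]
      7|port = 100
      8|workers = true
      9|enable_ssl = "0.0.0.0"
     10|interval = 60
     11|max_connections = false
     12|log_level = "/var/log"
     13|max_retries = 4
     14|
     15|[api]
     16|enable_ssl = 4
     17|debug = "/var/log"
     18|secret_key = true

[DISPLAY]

   ┏━━━━━━━━━━━━━━━━━━━━━━━━━━━━━━━━━━━━━┓   
   ┃ FileViewer                          ┃   
  ┏┠─────────────────────────────────────┨   
  ┃┃[server]                            ▲┃   
  ┠┃max_connections = 100               █┃   
  ┃┃interval = 4                        ░┃   
  ┃┃max_retries = "/var/log"            ░┃   
  ┃┃                                    ░┃   
  ┃┃[auth]                              ▼┃   
  ┃┗━━━━━━━━━━━━━━━━━━━━━━━━━━━━━━━━━━━━━┛   
  ┃      ▓▓▓▓▓▓      ▓▓▓▓▓▓        ┃         
  ┃▓▓▓▓▓▓      ▓▓▓▓▓▓      ▓▓▓     ┃         
  ┃▓▓▓▓▓▓      ▓▓▓▓▓▓      ▓▓▓     ┃         
  ┃▓▓▓▓▓▓      ▓▓▓▓▓▓      ▓▓▓     ┃         
  ┃▓▓▓▓▓▓      ▓▓▓▓▓▓      ▓▓▓     ┃         
  ┃▓▓▓▓▓▓      ▓▓▓▓▓▓      ▓▓▓     ┃         
  ┃▓▓▓▓▓▓      ▓▓▓▓▓▓      ▓▓▓     ┃         
  ┃      ▓▓▓▓▓▓      ▓▓▓▓▓▓        ┃         
  ┃      ▓▓▓▓▓▓      ▓▓▓▓▓▓        ┃         
  ┃      ▓▓▓▓▓▓      ▓▓▓▓▓▓        ┃         
  ┃      ▓▓▓▓▓▓      ▓▓▓▓▓▓        ┃         
  ┗━━━━━━━━━━━━━━━━━━━━━━━━━━━━━━━━┛         
                                             


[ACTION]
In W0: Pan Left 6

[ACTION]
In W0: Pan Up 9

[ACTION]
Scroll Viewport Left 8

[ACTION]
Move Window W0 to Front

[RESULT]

   ┏━━━━━━━━━━━━━━━━━━━━━━━━━━━━━━━━━━━━━┓   
   ┃ FileViewer                          ┃   
  ┏━━━━━━━━━━━━━━━━━━━━━━━━━━━━━━━━┓─────┨   
  ┃ ImageViewer                    ┃    ▲┃   
  ┠────────────────────────────────┨    █┃   
  ┃      ▓▓▓▓▓▓      ▓▓▓▓▓▓        ┃    ░┃   
  ┃      ▓▓▓▓▓▓      ▓▓▓▓▓▓        ┃    ░┃   
  ┃      ▓▓▓▓▓▓      ▓▓▓▓▓▓        ┃    ░┃   
  ┃      ▓▓▓▓▓▓      ▓▓▓▓▓▓        ┃    ▼┃   
  ┃      ▓▓▓▓▓▓      ▓▓▓▓▓▓        ┃━━━━━┛   
  ┃      ▓▓▓▓▓▓      ▓▓▓▓▓▓        ┃         
  ┃▓▓▓▓▓▓      ▓▓▓▓▓▓      ▓▓▓     ┃         
  ┃▓▓▓▓▓▓      ▓▓▓▓▓▓      ▓▓▓     ┃         
  ┃▓▓▓▓▓▓      ▓▓▓▓▓▓      ▓▓▓     ┃         
  ┃▓▓▓▓▓▓      ▓▓▓▓▓▓      ▓▓▓     ┃         
  ┃▓▓▓▓▓▓      ▓▓▓▓▓▓      ▓▓▓     ┃         
  ┃▓▓▓▓▓▓      ▓▓▓▓▓▓      ▓▓▓     ┃         
  ┃      ▓▓▓▓▓▓      ▓▓▓▓▓▓        ┃         
  ┃      ▓▓▓▓▓▓      ▓▓▓▓▓▓        ┃         
  ┃      ▓▓▓▓▓▓      ▓▓▓▓▓▓        ┃         
  ┃      ▓▓▓▓▓▓      ▓▓▓▓▓▓        ┃         
  ┗━━━━━━━━━━━━━━━━━━━━━━━━━━━━━━━━┛         
                                             
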